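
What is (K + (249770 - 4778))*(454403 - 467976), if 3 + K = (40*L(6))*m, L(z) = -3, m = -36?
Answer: -3383871057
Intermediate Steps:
K = 4317 (K = -3 + (40*(-3))*(-36) = -3 - 120*(-36) = -3 + 4320 = 4317)
(K + (249770 - 4778))*(454403 - 467976) = (4317 + (249770 - 4778))*(454403 - 467976) = (4317 + 244992)*(-13573) = 249309*(-13573) = -3383871057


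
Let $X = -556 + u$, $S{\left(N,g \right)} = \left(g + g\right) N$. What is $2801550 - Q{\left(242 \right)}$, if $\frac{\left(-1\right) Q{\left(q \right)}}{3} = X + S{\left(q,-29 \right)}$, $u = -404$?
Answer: $2756562$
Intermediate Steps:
$S{\left(N,g \right)} = 2 N g$ ($S{\left(N,g \right)} = 2 g N = 2 N g$)
$X = -960$ ($X = -556 - 404 = -960$)
$Q{\left(q \right)} = 2880 + 174 q$ ($Q{\left(q \right)} = - 3 \left(-960 + 2 q \left(-29\right)\right) = - 3 \left(-960 - 58 q\right) = 2880 + 174 q$)
$2801550 - Q{\left(242 \right)} = 2801550 - \left(2880 + 174 \cdot 242\right) = 2801550 - \left(2880 + 42108\right) = 2801550 - 44988 = 2756562$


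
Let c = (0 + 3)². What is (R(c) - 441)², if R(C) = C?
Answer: 186624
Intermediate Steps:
c = 9 (c = 3² = 9)
(R(c) - 441)² = (9 - 441)² = (-432)² = 186624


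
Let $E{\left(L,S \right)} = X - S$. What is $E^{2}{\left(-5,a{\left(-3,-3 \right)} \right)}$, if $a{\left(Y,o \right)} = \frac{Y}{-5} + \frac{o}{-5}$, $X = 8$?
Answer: $\frac{1156}{25} \approx 46.24$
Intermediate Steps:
$a{\left(Y,o \right)} = - \frac{Y}{5} - \frac{o}{5}$ ($a{\left(Y,o \right)} = Y \left(- \frac{1}{5}\right) + o \left(- \frac{1}{5}\right) = - \frac{Y}{5} - \frac{o}{5}$)
$E{\left(L,S \right)} = 8 - S$
$E^{2}{\left(-5,a{\left(-3,-3 \right)} \right)} = \left(8 - \left(\left(- \frac{1}{5}\right) \left(-3\right) - - \frac{3}{5}\right)\right)^{2} = \left(8 - \left(\frac{3}{5} + \frac{3}{5}\right)\right)^{2} = \left(8 - \frac{6}{5}\right)^{2} = \left(\frac{34}{5}\right)^{2} = \frac{1156}{25}$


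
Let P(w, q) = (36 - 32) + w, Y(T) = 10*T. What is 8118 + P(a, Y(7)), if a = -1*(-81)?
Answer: 8203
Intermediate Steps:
a = 81
P(w, q) = 4 + w
8118 + P(a, Y(7)) = 8118 + (4 + 81) = 8118 + 85 = 8203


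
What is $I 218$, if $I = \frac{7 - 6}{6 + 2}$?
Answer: $\frac{109}{4} \approx 27.25$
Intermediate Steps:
$I = \frac{1}{8}$ ($I = 1 \cdot \frac{1}{8} = \frac{1}{8} \approx 0.125$)
$I 218 = \frac{1}{8} \cdot 218 = \frac{109}{4}$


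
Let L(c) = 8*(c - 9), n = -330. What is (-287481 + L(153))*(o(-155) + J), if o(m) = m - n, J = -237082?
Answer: 67833344403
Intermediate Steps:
L(c) = -72 + 8*c (L(c) = 8*(-9 + c) = -72 + 8*c)
o(m) = 330 + m (o(m) = m - 1*(-330) = m + 330 = 330 + m)
(-287481 + L(153))*(o(-155) + J) = (-287481 + (-72 + 8*153))*((330 - 155) - 237082) = (-287481 + (-72 + 1224))*(175 - 237082) = (-287481 + 1152)*(-236907) = -286329*(-236907) = 67833344403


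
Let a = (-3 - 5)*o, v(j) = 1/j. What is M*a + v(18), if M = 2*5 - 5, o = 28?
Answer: -20159/18 ≈ -1119.9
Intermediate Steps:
a = -224 (a = (-3 - 5)*28 = -8*28 = -224)
M = 5 (M = 10 - 5 = 5)
M*a + v(18) = 5*(-224) + 1/18 = -1120 + 1/18 = -20159/18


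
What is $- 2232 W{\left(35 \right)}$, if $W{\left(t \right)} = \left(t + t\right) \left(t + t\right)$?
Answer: $-10936800$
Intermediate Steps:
$W{\left(t \right)} = 4 t^{2}$ ($W{\left(t \right)} = 2 t 2 t = 4 t^{2}$)
$- 2232 W{\left(35 \right)} = - 2232 \cdot 4 \cdot 35^{2} = - 2232 \cdot 4 \cdot 1225 = \left(-2232\right) 4900 = -10936800$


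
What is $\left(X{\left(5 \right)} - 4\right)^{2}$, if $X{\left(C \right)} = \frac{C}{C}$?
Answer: $9$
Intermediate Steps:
$X{\left(C \right)} = 1$
$\left(X{\left(5 \right)} - 4\right)^{2} = \left(1 - 4\right)^{2} = \left(-3\right)^{2} = 9$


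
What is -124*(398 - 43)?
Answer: -44020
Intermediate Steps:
-124*(398 - 43) = -124*355 = -44020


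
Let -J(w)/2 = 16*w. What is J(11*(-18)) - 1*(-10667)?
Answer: 17003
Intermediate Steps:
J(w) = -32*w
J(11*(-18)) - 1*(-10667) = -352*(-18) - 1*(-10667) = -32*(-198) + 10667 = 6336 + 10667 = 17003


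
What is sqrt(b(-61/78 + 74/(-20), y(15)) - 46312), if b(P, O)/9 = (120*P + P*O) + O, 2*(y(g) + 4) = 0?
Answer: 2*I*sqrt(53897545)/65 ≈ 225.89*I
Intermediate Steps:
y(g) = -4 (y(g) = -4 + (1/2)*0 = -4 + 0 = -4)
b(P, O) = 9*O + 1080*P + 9*O*P (b(P, O) = 9*((120*P + P*O) + O) = 9*((120*P + O*P) + O) = 9*(O + 120*P + O*P) = 9*O + 1080*P + 9*O*P)
sqrt(b(-61/78 + 74/(-20), y(15)) - 46312) = sqrt((9*(-4) + 1080*(-61/78 + 74/(-20)) + 9*(-4)*(-61/78 + 74/(-20))) - 46312) = sqrt((-36 + 1080*(-61*1/78 + 74*(-1/20)) + 9*(-4)*(-61*1/78 + 74*(-1/20))) - 46312) = sqrt((-36 + 1080*(-61/78 - 37/10) + 9*(-4)*(-61/78 - 37/10)) - 46312) = sqrt((-36 + 1080*(-874/195) + 9*(-4)*(-874/195)) - 46312) = sqrt((-36 - 62928/13 + 10488/65) - 46312) = sqrt(-306492/65 - 46312) = sqrt(-3316772/65) = 2*I*sqrt(53897545)/65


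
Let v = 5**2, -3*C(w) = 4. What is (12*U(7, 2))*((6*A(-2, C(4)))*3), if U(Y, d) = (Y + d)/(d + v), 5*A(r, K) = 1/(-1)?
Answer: -72/5 ≈ -14.400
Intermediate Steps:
C(w) = -4/3 (C(w) = -1/3*4 = -4/3)
v = 25
A(r, K) = -1/5 (A(r, K) = (1/5)/(-1) = (1/5)*(-1) = -1/5)
U(Y, d) = (Y + d)/(25 + d) (U(Y, d) = (Y + d)/(d + 25) = (Y + d)/(25 + d))
(12*U(7, 2))*((6*A(-2, C(4)))*3) = (12*((7 + 2)/(25 + 2)))*((6*(-1/5))*3) = (12*(9/27))*(-6/5*3) = (12*((1/27)*9))*(-18/5) = (12*(1/3))*(-18/5) = 4*(-18/5) = -72/5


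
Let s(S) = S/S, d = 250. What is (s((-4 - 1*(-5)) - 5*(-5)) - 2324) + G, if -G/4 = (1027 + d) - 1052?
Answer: -3223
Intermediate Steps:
G = -900 (G = -4*((1027 + 250) - 1052) = -4*(1277 - 1052) = -4*225 = -900)
s(S) = 1
(s((-4 - 1*(-5)) - 5*(-5)) - 2324) + G = (1 - 2324) - 900 = -2323 - 900 = -3223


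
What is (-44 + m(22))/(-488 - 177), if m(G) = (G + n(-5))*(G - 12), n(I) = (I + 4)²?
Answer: -186/665 ≈ -0.27970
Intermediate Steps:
n(I) = (4 + I)²
m(G) = (1 + G)*(-12 + G) (m(G) = (G + (4 - 5)²)*(G - 12) = (G + (-1)²)*(-12 + G) = (G + 1)*(-12 + G) = (1 + G)*(-12 + G))
(-44 + m(22))/(-488 - 177) = (-44 + (-12 + 22² - 11*22))/(-488 - 177) = (-44 + (-12 + 484 - 242))/(-665) = (-44 + 230)*(-1/665) = 186*(-1/665) = -186/665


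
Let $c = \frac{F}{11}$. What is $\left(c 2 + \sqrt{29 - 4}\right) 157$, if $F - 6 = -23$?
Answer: $\frac{3297}{11} \approx 299.73$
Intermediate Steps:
$F = -17$ ($F = 6 - 23 = -17$)
$c = - \frac{17}{11} \approx -1.5455$
$\left(c 2 + \sqrt{29 - 4}\right) 157 = \left(\left(- \frac{17}{11}\right) 2 + \sqrt{29 - 4}\right) 157 = \left(- \frac{34}{11} + \sqrt{25}\right) 157 = \left(- \frac{34}{11} + 5\right) 157 = \frac{21}{11} \cdot 157 = \frac{3297}{11}$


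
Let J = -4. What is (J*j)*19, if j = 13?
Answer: -988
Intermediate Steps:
(J*j)*19 = -4*13*19 = -52*19 = -988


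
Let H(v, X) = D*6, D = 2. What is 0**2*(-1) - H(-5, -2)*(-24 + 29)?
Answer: -60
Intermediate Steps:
H(v, X) = 12 (H(v, X) = 2*6 = 12)
0**2*(-1) - H(-5, -2)*(-24 + 29) = 0**2*(-1) - 12*(-24 + 29) = 0*(-1) - 12*5 = 0 - 1*60 = 0 - 60 = -60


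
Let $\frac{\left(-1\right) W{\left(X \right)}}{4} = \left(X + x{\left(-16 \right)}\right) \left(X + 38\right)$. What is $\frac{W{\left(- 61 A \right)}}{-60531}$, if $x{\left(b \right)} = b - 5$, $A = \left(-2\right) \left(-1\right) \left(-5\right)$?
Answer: $\frac{508896}{20177} \approx 25.222$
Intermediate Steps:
$A = -10$ ($A = 2 \left(-5\right) = -10$)
$x{\left(b \right)} = -5 + b$
$W{\left(X \right)} = - 4 \left(-21 + X\right) \left(38 + X\right)$ ($W{\left(X \right)} = - 4 \left(X - 21\right) \left(X + 38\right) = - 4 \left(X - 21\right) \left(38 + X\right) = - 4 \left(-21 + X\right) \left(38 + X\right)$)
$\frac{W{\left(- 61 A \right)}}{-60531} = \frac{3192 - 68 \left(\left(-61\right) \left(-10\right)\right) - 4 \left(\left(-61\right) \left(-10\right)\right)^{2}}{-60531} = \left(3192 - 41480 - 4 \cdot 610^{2}\right) \left(- \frac{1}{60531}\right) = \left(3192 - 41480 - 1488400\right) \left(- \frac{1}{60531}\right) = \left(-1526688\right) \left(- \frac{1}{60531}\right) = \frac{508896}{20177}$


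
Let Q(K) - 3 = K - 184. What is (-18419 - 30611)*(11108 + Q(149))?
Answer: -543056280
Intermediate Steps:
Q(K) = -181 + K (Q(K) = 3 + (K - 184) = 3 + (-184 + K) = -181 + K)
(-18419 - 30611)*(11108 + Q(149)) = (-18419 - 30611)*(11108 + (-181 + 149)) = -49030*(11108 - 32) = -49030*11076 = -543056280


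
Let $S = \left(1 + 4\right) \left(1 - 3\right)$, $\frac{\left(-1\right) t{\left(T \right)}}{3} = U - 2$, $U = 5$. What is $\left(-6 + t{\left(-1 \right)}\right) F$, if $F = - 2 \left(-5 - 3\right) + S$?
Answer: $-90$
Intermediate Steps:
$t{\left(T \right)} = -9$ ($t{\left(T \right)} = - 3 \left(5 - 2\right) = \left(-3\right) 3 = -9$)
$S = -10$ ($S = 5 \left(-2\right) = -10$)
$F = 6$ ($F = - 2 \left(-5 - 3\right) - 10 = \left(-2\right) \left(-8\right) - 10 = 16 - 10 = 6$)
$\left(-6 + t{\left(-1 \right)}\right) F = \left(-6 - 9\right) 6 = \left(-15\right) 6 = -90$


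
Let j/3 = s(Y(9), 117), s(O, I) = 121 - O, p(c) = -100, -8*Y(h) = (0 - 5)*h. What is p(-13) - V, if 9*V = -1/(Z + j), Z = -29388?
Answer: -209101508/2091015 ≈ -100.00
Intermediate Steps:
Y(h) = 5*h/8 (Y(h) = -(0 - 5)*h/8 = -(-5)*h/8 = 5*h/8)
j = 2769/8 (j = 3*(121 - 5*9/8) = 3*(121 - 1*45/8) = 3*(121 - 45/8) = 3*(923/8) = 2769/8 ≈ 346.13)
V = 8/2091015 (V = (-1/(-29388 + 2769/8))/9 = (-1/(-232335/8))/9 = (-1*(-8/232335))/9 = (1/9)*(8/232335) = 8/2091015 ≈ 3.8259e-6)
p(-13) - V = -100 - 1*8/2091015 = -100 - 8/2091015 = -209101508/2091015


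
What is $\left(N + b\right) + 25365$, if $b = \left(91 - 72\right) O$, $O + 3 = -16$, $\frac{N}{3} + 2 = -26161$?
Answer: $-53485$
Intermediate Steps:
$N = -78489$ ($N = -6 + 3 \left(-26161\right) = -6 - 78483 = -78489$)
$O = -19$ ($O = -3 - 16 = -19$)
$b = -361$ ($b = \left(91 - 72\right) \left(-19\right) = 19 \left(-19\right) = -361$)
$\left(N + b\right) + 25365 = \left(-78489 - 361\right) + 25365 = -78850 + 25365 = -53485$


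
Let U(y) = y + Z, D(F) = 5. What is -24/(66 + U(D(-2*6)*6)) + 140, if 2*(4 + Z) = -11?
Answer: 24172/173 ≈ 139.72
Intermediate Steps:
Z = -19/2 (Z = -4 + (½)*(-11) = -4 - 11/2 = -19/2 ≈ -9.5000)
U(y) = -19/2 + y (U(y) = y - 19/2 = -19/2 + y)
-24/(66 + U(D(-2*6)*6)) + 140 = -24/(66 + (-19/2 + 5*6)) + 140 = -24/(66 + (-19/2 + 30)) + 140 = -24/(66 + 41/2) + 140 = -24/(173/2) + 140 = (2/173)*(-24) + 140 = -48/173 + 140 = 24172/173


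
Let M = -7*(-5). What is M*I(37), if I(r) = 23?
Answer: 805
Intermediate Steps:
M = 35
M*I(37) = 35*23 = 805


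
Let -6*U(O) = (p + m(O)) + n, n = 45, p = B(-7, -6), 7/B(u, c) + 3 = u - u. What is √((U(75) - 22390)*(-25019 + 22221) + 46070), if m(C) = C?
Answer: √564733457/3 ≈ 7921.4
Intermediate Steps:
B(u, c) = -7/3 (B(u, c) = 7/(-3 + (u - u)) = 7/(-3 + 0) = 7/(-3) = 7*(-⅓) = -7/3)
p = -7/3 ≈ -2.3333
U(O) = -64/9 - O/6 (U(O) = -((-7/3 + O) + 45)/6 = -(128/3 + O)/6 = -64/9 - O/6)
√((U(75) - 22390)*(-25019 + 22221) + 46070) = √(((-64/9 - ⅙*75) - 22390)*(-25019 + 22221) + 46070) = √(((-64/9 - 25/2) - 22390)*(-2798) + 46070) = √((-353/18 - 22390)*(-2798) + 46070) = √(-403373/18*(-2798) + 46070) = √(564318827/9 + 46070) = √(564733457/9) = √564733457/3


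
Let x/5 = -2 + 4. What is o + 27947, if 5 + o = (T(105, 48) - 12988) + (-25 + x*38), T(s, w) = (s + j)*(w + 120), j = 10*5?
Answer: 41349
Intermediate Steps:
j = 50
x = 10 (x = 5*(-2 + 4) = 5*2 = 10)
T(s, w) = (50 + s)*(120 + w) (T(s, w) = (s + 50)*(w + 120) = (50 + s)*(120 + w))
o = 13402 (o = -5 + (((6000 + 50*48 + 120*105 + 105*48) - 12988) + (-25 + 10*38)) = -5 + (((6000 + 2400 + 12600 + 5040) - 12988) + (-25 + 380)) = -5 + ((26040 - 12988) + 355) = -5 + (13052 + 355) = -5 + 13407 = 13402)
o + 27947 = 13402 + 27947 = 41349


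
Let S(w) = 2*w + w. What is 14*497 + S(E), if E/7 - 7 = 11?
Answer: 7336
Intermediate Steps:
E = 126 (E = 49 + 7*11 = 49 + 77 = 126)
S(w) = 3*w
14*497 + S(E) = 14*497 + 3*126 = 6958 + 378 = 7336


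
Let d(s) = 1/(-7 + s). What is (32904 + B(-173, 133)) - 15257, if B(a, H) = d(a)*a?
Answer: 3176633/180 ≈ 17648.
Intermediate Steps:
B(a, H) = a/(-7 + a)
(32904 + B(-173, 133)) - 15257 = (32904 - 173/(-7 - 173)) - 15257 = (32904 - 173/(-180)) - 15257 = (32904 - 173*(-1/180)) - 15257 = (32904 + 173/180) - 15257 = 5922893/180 - 15257 = 3176633/180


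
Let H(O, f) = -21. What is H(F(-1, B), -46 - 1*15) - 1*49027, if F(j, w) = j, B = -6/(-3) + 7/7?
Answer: -49048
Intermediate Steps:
B = 3 (B = -6*(-⅓) + 7*(⅐) = 2 + 1 = 3)
H(F(-1, B), -46 - 1*15) - 1*49027 = -21 - 1*49027 = -21 - 49027 = -49048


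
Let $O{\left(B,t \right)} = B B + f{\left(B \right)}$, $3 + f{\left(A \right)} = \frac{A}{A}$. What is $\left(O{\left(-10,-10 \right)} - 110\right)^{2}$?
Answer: $144$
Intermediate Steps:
$f{\left(A \right)} = -2$ ($f{\left(A \right)} = -3 + \frac{A}{A} = -3 + 1 = -2$)
$O{\left(B,t \right)} = -2 + B^{2}$ ($O{\left(B,t \right)} = B B - 2 = B^{2} - 2 = -2 + B^{2}$)
$\left(O{\left(-10,-10 \right)} - 110\right)^{2} = \left(\left(-2 + \left(-10\right)^{2}\right) - 110\right)^{2} = \left(\left(-2 + 100\right) - 110\right)^{2} = \left(98 - 110\right)^{2} = \left(-12\right)^{2} = 144$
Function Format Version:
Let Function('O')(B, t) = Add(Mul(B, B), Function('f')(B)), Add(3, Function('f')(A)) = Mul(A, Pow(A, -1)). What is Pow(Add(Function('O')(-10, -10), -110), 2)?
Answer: 144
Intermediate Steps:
Function('f')(A) = -2 (Function('f')(A) = Add(-3, Mul(A, Pow(A, -1))) = Add(-3, 1) = -2)
Function('O')(B, t) = Add(-2, Pow(B, 2)) (Function('O')(B, t) = Add(Mul(B, B), -2) = Add(Pow(B, 2), -2) = Add(-2, Pow(B, 2)))
Pow(Add(Function('O')(-10, -10), -110), 2) = Pow(Add(Add(-2, Pow(-10, 2)), -110), 2) = Pow(Add(Add(-2, 100), -110), 2) = Pow(Add(98, -110), 2) = Pow(-12, 2) = 144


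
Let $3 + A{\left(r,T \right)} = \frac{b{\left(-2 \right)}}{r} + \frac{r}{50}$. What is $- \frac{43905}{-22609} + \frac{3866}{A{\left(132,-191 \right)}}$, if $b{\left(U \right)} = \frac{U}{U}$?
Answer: $- \frac{288390038685}{26294267} \approx -10968.0$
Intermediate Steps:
$b{\left(U \right)} = 1$
$A{\left(r,T \right)} = -3 + \frac{1}{r} + \frac{r}{50}$ ($A{\left(r,T \right)} = -3 + \left(1 \frac{1}{r} + \frac{r}{50}\right) = -3 + \left(\frac{1}{r} + r \frac{1}{50}\right) = -3 + \left(\frac{1}{r} + \frac{r}{50}\right) = -3 + \frac{1}{r} + \frac{r}{50}$)
$- \frac{43905}{-22609} + \frac{3866}{A{\left(132,-191 \right)}} = - \frac{43905}{-22609} + \frac{3866}{-3 + \frac{1}{132} + \frac{1}{50} \cdot 132} = \left(-43905\right) \left(- \frac{1}{22609}\right) + \frac{3866}{-3 + \frac{1}{132} + \frac{66}{25}} = \frac{43905}{22609} + \frac{3866}{- \frac{1163}{3300}} = \frac{43905}{22609} + 3866 \left(- \frac{3300}{1163}\right) = \frac{43905}{22609} - \frac{12757800}{1163} = - \frac{288390038685}{26294267}$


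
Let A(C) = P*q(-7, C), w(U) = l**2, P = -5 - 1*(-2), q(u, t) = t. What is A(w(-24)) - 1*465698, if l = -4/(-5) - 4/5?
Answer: -465698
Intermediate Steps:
l = 0 (l = -4*(-1/5) - 4*1/5 = 4/5 - 4/5 = 0)
P = -3 (P = -5 + 2 = -3)
w(U) = 0 (w(U) = 0**2 = 0)
A(C) = -3*C
A(w(-24)) - 1*465698 = -3*0 - 1*465698 = 0 - 465698 = -465698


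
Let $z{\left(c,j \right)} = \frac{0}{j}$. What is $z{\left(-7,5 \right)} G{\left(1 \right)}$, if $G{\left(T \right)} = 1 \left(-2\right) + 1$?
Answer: $0$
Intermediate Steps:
$z{\left(c,j \right)} = 0$
$G{\left(T \right)} = -1$ ($G{\left(T \right)} = -2 + 1 = -1$)
$z{\left(-7,5 \right)} G{\left(1 \right)} = 0 \left(-1\right) = 0$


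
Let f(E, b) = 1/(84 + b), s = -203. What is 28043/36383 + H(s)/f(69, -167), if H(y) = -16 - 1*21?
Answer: 111760236/36383 ≈ 3071.8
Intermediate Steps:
H(y) = -37 (H(y) = -16 - 21 = -37)
28043/36383 + H(s)/f(69, -167) = 28043/36383 - 37/(1/(84 - 167)) = 28043*(1/36383) - 37/(1/(-83)) = 28043/36383 - 37/(-1/83) = 28043/36383 - 37*(-83) = 28043/36383 + 3071 = 111760236/36383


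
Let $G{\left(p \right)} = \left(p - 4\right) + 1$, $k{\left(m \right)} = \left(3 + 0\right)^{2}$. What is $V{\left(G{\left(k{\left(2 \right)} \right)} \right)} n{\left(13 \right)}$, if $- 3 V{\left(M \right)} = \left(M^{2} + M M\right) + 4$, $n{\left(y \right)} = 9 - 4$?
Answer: $- \frac{380}{3} \approx -126.67$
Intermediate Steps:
$n{\left(y \right)} = 5$ ($n{\left(y \right)} = 9 - 4 = 5$)
$k{\left(m \right)} = 9$ ($k{\left(m \right)} = 3^{2} = 9$)
$G{\left(p \right)} = -3 + p$ ($G{\left(p \right)} = \left(-4 + p\right) + 1 = -3 + p$)
$V{\left(M \right)} = - \frac{4}{3} - \frac{2 M^{2}}{3}$ ($V{\left(M \right)} = - \frac{\left(M^{2} + M M\right) + 4}{3} = - \frac{\left(M^{2} + M^{2}\right) + 4}{3} = - \frac{2 M^{2} + 4}{3} = - \frac{4 + 2 M^{2}}{3} = - \frac{4}{3} - \frac{2 M^{2}}{3}$)
$V{\left(G{\left(k{\left(2 \right)} \right)} \right)} n{\left(13 \right)} = \left(- \frac{4}{3} - \frac{2 \left(-3 + 9\right)^{2}}{3}\right) 5 = \left(- \frac{4}{3} - \frac{2 \cdot 6^{2}}{3}\right) 5 = \left(- \frac{4}{3} - 24\right) 5 = \left(- \frac{76}{3}\right) 5 = - \frac{380}{3}$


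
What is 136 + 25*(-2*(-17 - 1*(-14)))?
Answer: 286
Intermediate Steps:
136 + 25*(-2*(-17 - 1*(-14))) = 136 + 25*(-2*(-17 + 14)) = 136 + 25*(-2*(-3)) = 136 + 25*6 = 136 + 150 = 286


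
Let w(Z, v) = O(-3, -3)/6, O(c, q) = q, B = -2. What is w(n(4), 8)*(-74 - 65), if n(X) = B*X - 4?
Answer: 139/2 ≈ 69.500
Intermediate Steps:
n(X) = -4 - 2*X (n(X) = -2*X - 4 = -4 - 2*X)
w(Z, v) = -½ (w(Z, v) = -3/6 = -3*⅙ = -½)
w(n(4), 8)*(-74 - 65) = -(-74 - 65)/2 = -½*(-139) = 139/2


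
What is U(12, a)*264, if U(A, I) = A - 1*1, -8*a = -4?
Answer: 2904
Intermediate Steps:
a = 1/2 (a = -1/8*(-4) = 1/2 ≈ 0.50000)
U(A, I) = -1 + A (U(A, I) = A - 1 = -1 + A)
U(12, a)*264 = (-1 + 12)*264 = 11*264 = 2904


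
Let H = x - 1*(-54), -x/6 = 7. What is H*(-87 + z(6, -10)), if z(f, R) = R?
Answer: -1164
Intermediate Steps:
x = -42 (x = -6*7 = -42)
H = 12 (H = -42 - 1*(-54) = -42 + 54 = 12)
H*(-87 + z(6, -10)) = 12*(-87 - 10) = 12*(-97) = -1164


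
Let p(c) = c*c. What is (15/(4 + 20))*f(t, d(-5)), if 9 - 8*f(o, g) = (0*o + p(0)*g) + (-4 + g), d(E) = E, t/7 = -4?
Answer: 45/32 ≈ 1.4063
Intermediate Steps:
t = -28 (t = 7*(-4) = -28)
p(c) = c²
f(o, g) = 13/8 - g/8 (f(o, g) = 9/8 - ((0*o + 0²*g) + (-4 + g))/8 = 9/8 - ((0 + 0*g) + (-4 + g))/8 = 9/8 - ((0 + 0) + (-4 + g))/8 = 9/8 - (0 + (-4 + g))/8 = 9/8 - (-4 + g)/8 = 9/8 + (½ - g/8) = 13/8 - g/8)
(15/(4 + 20))*f(t, d(-5)) = (15/(4 + 20))*(13/8 - ⅛*(-5)) = (15/24)*(13/8 + 5/8) = (15*(1/24))*(9/4) = (5/8)*(9/4) = 45/32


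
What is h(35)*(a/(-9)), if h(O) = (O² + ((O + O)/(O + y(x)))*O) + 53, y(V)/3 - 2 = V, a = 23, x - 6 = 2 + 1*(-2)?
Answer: -1790596/531 ≈ -3372.1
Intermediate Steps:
x = 6 (x = 6 + (2 + 1*(-2)) = 6 + (2 - 2) = 6 + 0 = 6)
y(V) = 6 + 3*V
h(O) = 53 + O² + 2*O²/(24 + O) (h(O) = (O² + ((O + O)/(O + (6 + 3*6)))*O) + 53 = (O² + ((2*O)/(O + (6 + 18)))*O) + 53 = (O² + ((2*O)/(O + 24))*O) + 53 = (O² + ((2*O)/(24 + O))*O) + 53 = (O² + (2*O/(24 + O))*O) + 53 = (O² + 2*O²/(24 + O)) + 53 = 53 + O² + 2*O²/(24 + O))
h(35)*(a/(-9)) = ((1272 + 35³ + 26*35² + 53*35)/(24 + 35))*(23/(-9)) = ((1272 + 42875 + 26*1225 + 1855)/59)*(23*(-⅑)) = ((1272 + 42875 + 31850 + 1855)/59)*(-23/9) = ((1/59)*77852)*(-23/9) = (77852/59)*(-23/9) = -1790596/531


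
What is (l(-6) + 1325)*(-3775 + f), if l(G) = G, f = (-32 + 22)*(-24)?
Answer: -4662665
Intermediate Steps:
f = 240 (f = -10*(-24) = 240)
(l(-6) + 1325)*(-3775 + f) = (-6 + 1325)*(-3775 + 240) = 1319*(-3535) = -4662665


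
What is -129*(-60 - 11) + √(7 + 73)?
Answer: 9159 + 4*√5 ≈ 9167.9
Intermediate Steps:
-129*(-60 - 11) + √(7 + 73) = -129*(-71) + √80 = 9159 + 4*√5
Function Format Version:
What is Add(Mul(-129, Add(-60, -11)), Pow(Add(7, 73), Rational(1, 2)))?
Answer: Add(9159, Mul(4, Pow(5, Rational(1, 2)))) ≈ 9167.9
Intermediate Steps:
Add(Mul(-129, Add(-60, -11)), Pow(Add(7, 73), Rational(1, 2))) = Add(Mul(-129, -71), Pow(80, Rational(1, 2))) = Add(9159, Mul(4, Pow(5, Rational(1, 2))))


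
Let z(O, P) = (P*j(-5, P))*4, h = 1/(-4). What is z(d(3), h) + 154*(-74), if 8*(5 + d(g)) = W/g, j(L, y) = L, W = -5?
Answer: -11391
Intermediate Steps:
h = -¼ ≈ -0.25000
d(g) = -5 - 5/(8*g) (d(g) = -5 + (-5/g)/8 = -5 - 5/(8*g))
z(O, P) = -20*P (z(O, P) = (P*(-5))*4 = -5*P*4 = -20*P)
z(d(3), h) + 154*(-74) = -20*(-¼) + 154*(-74) = 5 - 11396 = -11391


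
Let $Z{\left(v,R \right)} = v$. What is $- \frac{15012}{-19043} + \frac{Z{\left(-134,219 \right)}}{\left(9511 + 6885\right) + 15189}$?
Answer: $\frac{3392822}{4327145} \approx 0.78408$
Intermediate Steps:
$- \frac{15012}{-19043} + \frac{Z{\left(-134,219 \right)}}{\left(9511 + 6885\right) + 15189} = - \frac{15012}{-19043} - \frac{134}{\left(9511 + 6885\right) + 15189} = \left(-15012\right) \left(- \frac{1}{19043}\right) - \frac{134}{16396 + 15189} = \frac{108}{137} - \frac{134}{31585} = \frac{3392822}{4327145}$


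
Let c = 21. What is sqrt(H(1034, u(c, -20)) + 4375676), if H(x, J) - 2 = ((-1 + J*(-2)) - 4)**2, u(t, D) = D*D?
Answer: sqrt(5023703) ≈ 2241.4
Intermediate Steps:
u(t, D) = D**2
H(x, J) = 2 + (-5 - 2*J)**2 (H(x, J) = 2 + ((-1 + J*(-2)) - 4)**2 = 2 + ((-1 - 2*J) - 4)**2 = 2 + (-5 - 2*J)**2)
sqrt(H(1034, u(c, -20)) + 4375676) = sqrt((2 + (5 + 2*(-20)**2)**2) + 4375676) = sqrt((2 + (5 + 2*400)**2) + 4375676) = sqrt((2 + (5 + 800)**2) + 4375676) = sqrt((2 + 805**2) + 4375676) = sqrt((2 + 648025) + 4375676) = sqrt(648027 + 4375676) = sqrt(5023703)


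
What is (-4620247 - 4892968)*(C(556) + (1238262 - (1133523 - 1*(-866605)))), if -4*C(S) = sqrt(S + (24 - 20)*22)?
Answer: 7247795059190 + 9513215*sqrt(161)/2 ≈ 7.2479e+12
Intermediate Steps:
C(S) = -sqrt(88 + S)/4 (C(S) = -sqrt(S + (24 - 20)*22)/4 = -sqrt(S + 4*22)/4 = -sqrt(S + 88)/4 = -sqrt(88 + S)/4)
(-4620247 - 4892968)*(C(556) + (1238262 - (1133523 - 1*(-866605)))) = (-4620247 - 4892968)*(-sqrt(88 + 556)/4 + (1238262 - (1133523 - 1*(-866605)))) = -9513215*(-sqrt(161)/2 + (1238262 - (1133523 + 866605))) = -9513215*(-sqrt(161)/2 + (1238262 - 1*2000128)) = -9513215*(-sqrt(161)/2 + (1238262 - 2000128)) = -9513215*(-sqrt(161)/2 - 761866) = -9513215*(-761866 - sqrt(161)/2) = 7247795059190 + 9513215*sqrt(161)/2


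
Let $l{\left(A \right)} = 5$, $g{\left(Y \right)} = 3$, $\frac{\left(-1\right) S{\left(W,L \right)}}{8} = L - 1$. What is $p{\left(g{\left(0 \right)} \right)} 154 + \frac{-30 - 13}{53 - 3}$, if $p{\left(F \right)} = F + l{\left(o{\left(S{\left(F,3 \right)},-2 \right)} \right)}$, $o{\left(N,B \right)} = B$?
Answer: $\frac{61557}{50} \approx 1231.1$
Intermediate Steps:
$S{\left(W,L \right)} = 8 - 8 L$ ($S{\left(W,L \right)} = - 8 \left(L - 1\right) = - 8 \left(-1 + L\right) = 8 - 8 L$)
$p{\left(F \right)} = 5 + F$ ($p{\left(F \right)} = F + 5 = 5 + F$)
$p{\left(g{\left(0 \right)} \right)} 154 + \frac{-30 - 13}{53 - 3} = \left(5 + 3\right) 154 + \frac{-30 - 13}{53 - 3} = 8 \cdot 154 - \frac{43}{53 - 3} = 1232 - \frac{43}{53 - 3} = 1232 - \frac{43}{50} = \frac{61557}{50}$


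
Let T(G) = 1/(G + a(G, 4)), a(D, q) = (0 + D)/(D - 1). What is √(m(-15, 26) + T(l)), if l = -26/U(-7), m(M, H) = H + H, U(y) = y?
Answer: √35285/26 ≈ 7.2247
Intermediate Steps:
m(M, H) = 2*H
l = 26/7 (l = -26/(-7) = -26*(-⅐) = 26/7 ≈ 3.7143)
a(D, q) = D/(-1 + D)
T(G) = 1/(G + G/(-1 + G))
√(m(-15, 26) + T(l)) = √(2*26 + (-1 + 26/7)/(26/7)²) = √(52 + (49/676)*(19/7)) = √(52 + 133/676) = √(35285/676) = √35285/26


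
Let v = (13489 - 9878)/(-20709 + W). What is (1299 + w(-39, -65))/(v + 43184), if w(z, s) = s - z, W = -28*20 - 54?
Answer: 27144179/920808821 ≈ 0.029479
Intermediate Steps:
W = -614 (W = -560 - 54 = -614)
v = -3611/21323 (v = (13489 - 9878)/(-20709 - 614) = 3611/(-21323) = 3611*(-1/21323) = -3611/21323 ≈ -0.16935)
(1299 + w(-39, -65))/(v + 43184) = (1299 + (-65 - 1*(-39)))/(-3611/21323 + 43184) = (1299 + (-65 + 39))/(920808821/21323) = (1299 - 26)*(21323/920808821) = 1273*(21323/920808821) = 27144179/920808821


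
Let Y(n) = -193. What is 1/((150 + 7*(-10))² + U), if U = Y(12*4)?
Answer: 1/6207 ≈ 0.00016111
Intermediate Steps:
U = -193
1/((150 + 7*(-10))² + U) = 1/((150 + 7*(-10))² - 193) = 1/((150 - 70)² - 193) = 1/(80² - 193) = 1/(6400 - 193) = 1/6207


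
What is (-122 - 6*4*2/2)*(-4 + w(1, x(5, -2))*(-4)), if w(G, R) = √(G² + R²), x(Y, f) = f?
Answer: 584 + 584*√5 ≈ 1889.9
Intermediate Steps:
(-122 - 6*4*2/2)*(-4 + w(1, x(5, -2))*(-4)) = (-122 - 6*4*2/2)*(-4 + √(1² + (-2)²)*(-4)) = (-122 - 24*2*(½))*(-4 + √(1 + 4)*(-4)) = (-122 - 24)*(-4 + √5*(-4)) = (-122 - 1*24)*(-4 - 4*√5) = (-122 - 24)*(-4 - 4*√5) = -146*(-4 - 4*√5) = 584 + 584*√5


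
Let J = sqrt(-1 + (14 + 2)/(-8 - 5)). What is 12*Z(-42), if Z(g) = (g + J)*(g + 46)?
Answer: -2016 + 48*I*sqrt(377)/13 ≈ -2016.0 + 71.692*I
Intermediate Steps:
J = I*sqrt(377)/13 (J = sqrt(-1 + 16/(-13)) = sqrt(-1 + 16*(-1/13)) = sqrt(-1 - 16/13) = sqrt(-29/13) = I*sqrt(377)/13 ≈ 1.4936*I)
Z(g) = (46 + g)*(g + I*sqrt(377)/13) (Z(g) = (g + I*sqrt(377)/13)*(g + 46) = (g + I*sqrt(377)/13)*(46 + g) = (46 + g)*(g + I*sqrt(377)/13))
12*Z(-42) = 12*((-42)**2 + 46*(-42) + 46*I*sqrt(377)/13 + (1/13)*I*(-42)*sqrt(377)) = 12*(1764 - 1932 + 46*I*sqrt(377)/13 - 42*I*sqrt(377)/13) = 12*(-168 + 4*I*sqrt(377)/13) = -2016 + 48*I*sqrt(377)/13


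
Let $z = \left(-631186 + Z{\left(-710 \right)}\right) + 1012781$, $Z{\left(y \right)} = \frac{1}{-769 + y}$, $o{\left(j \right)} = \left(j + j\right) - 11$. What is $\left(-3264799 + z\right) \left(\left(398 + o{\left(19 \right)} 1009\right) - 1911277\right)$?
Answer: $\frac{8032311232655012}{1479} \approx 5.4309 \cdot 10^{12}$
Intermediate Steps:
$o{\left(j \right)} = -11 + 2 j$ ($o{\left(j \right)} = 2 j - 11 = -11 + 2 j$)
$z = \frac{564379004}{1479}$ ($z = \left(-631186 + \frac{1}{-769 - 710}\right) + 1012781 = \left(-631186 + \frac{1}{-1479}\right) + 1012781 = \left(-631186 - \frac{1}{1479}\right) + 1012781 = - \frac{933524095}{1479} + 1012781 = \frac{564379004}{1479} \approx 3.816 \cdot 10^{5}$)
$\left(-3264799 + z\right) \left(\left(398 + o{\left(19 \right)} 1009\right) - 1911277\right) = \left(-3264799 + \frac{564379004}{1479}\right) \left(\left(398 + \left(-11 + 2 \cdot 19\right) 1009\right) - 1911277\right) = - \frac{4264258717 \left(\left(398 + \left(-11 + 38\right) 1009\right) - 1911277\right)}{1479} = - \frac{4264258717 \left(\left(398 + 27 \cdot 1009\right) - 1911277\right)}{1479} = - \frac{4264258717 \left(\left(398 + 27243\right) - 1911277\right)}{1479} = - \frac{4264258717 \left(27641 - 1911277\right)}{1479} = \left(- \frac{4264258717}{1479}\right) \left(-1883636\right) = \frac{8032311232655012}{1479}$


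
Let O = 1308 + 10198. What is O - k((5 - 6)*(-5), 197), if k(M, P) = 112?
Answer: 11394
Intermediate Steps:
O = 11506
O - k((5 - 6)*(-5), 197) = 11506 - 1*112 = 11506 - 112 = 11394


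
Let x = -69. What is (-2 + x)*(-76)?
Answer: 5396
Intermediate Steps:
(-2 + x)*(-76) = (-2 - 69)*(-76) = -71*(-76) = 5396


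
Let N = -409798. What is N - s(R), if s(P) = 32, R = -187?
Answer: -409830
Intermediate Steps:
N - s(R) = -409798 - 1*32 = -409798 - 32 = -409830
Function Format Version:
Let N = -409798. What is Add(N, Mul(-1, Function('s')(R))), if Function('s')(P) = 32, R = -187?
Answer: -409830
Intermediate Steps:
Add(N, Mul(-1, Function('s')(R))) = Add(-409798, Mul(-1, 32)) = Add(-409798, -32) = -409830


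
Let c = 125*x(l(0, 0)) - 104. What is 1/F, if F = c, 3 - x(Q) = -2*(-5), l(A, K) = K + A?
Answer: -1/979 ≈ -0.0010215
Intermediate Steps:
l(A, K) = A + K
x(Q) = -7 (x(Q) = 3 - (-2)*(-5) = 3 - 1*10 = 3 - 10 = -7)
c = -979 (c = 125*(-7) - 104 = -875 - 104 = -979)
F = -979
1/F = 1/(-979) = -1/979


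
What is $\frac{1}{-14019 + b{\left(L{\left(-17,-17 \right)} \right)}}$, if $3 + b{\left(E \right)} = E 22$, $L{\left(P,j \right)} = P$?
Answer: $- \frac{1}{14396} \approx -6.9464 \cdot 10^{-5}$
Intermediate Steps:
$b{\left(E \right)} = -3 + 22 E$ ($b{\left(E \right)} = -3 + E 22 = -3 + 22 E$)
$\frac{1}{-14019 + b{\left(L{\left(-17,-17 \right)} \right)}} = \frac{1}{-14019 + \left(-3 + 22 \left(-17\right)\right)} = \frac{1}{-14019 - 377} = \frac{1}{-14396} = - \frac{1}{14396}$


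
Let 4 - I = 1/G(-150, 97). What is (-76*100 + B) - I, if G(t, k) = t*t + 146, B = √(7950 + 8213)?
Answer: -172200183/22646 + √16163 ≈ -7476.9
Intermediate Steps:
B = √16163 ≈ 127.13
G(t, k) = 146 + t² (G(t, k) = t² + 146 = 146 + t²)
I = 90583/22646 (I = 4 - 1/(146 + (-150)²) = 4 - 1/(146 + 22500) = 4 - 1/22646 = 90583/22646 ≈ 4.0000)
(-76*100 + B) - I = (-76*100 + √16163) - 1*90583/22646 = (-7600 + √16163) - 90583/22646 = -172200183/22646 + √16163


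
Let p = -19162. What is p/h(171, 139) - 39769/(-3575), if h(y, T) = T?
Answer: -62976259/496925 ≈ -126.73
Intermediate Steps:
p/h(171, 139) - 39769/(-3575) = -19162/139 - 39769/(-3575) = -19162*1/139 - 39769*(-1/3575) = -19162/139 + 39769/3575 = -62976259/496925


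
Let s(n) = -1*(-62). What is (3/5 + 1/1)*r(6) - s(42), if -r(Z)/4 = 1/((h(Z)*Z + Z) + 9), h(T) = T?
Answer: -15842/255 ≈ -62.125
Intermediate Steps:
s(n) = 62
r(Z) = -4/(9 + Z + Z²) (r(Z) = -4/((Z*Z + Z) + 9) = -4/((Z² + Z) + 9) = -4/((Z + Z²) + 9) = -4/(9 + Z + Z²))
(3/5 + 1/1)*r(6) - s(42) = (3/5 + 1/1)*(-4/(9 + 6 + 6²)) - 1*62 = (3*(⅕) + 1*1)*(-4/(9 + 6 + 36)) - 62 = (⅗ + 1)*(-4/51) - 62 = 8*(-4*1/51)/5 - 62 = (8/5)*(-4/51) - 62 = -32/255 - 62 = -15842/255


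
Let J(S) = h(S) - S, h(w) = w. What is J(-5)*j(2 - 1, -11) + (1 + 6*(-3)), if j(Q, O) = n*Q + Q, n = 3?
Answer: -17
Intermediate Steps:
j(Q, O) = 4*Q (j(Q, O) = 3*Q + Q = 4*Q)
J(S) = 0 (J(S) = S - S = 0)
J(-5)*j(2 - 1, -11) + (1 + 6*(-3)) = 0*(4*(2 - 1)) + (1 + 6*(-3)) = 0*(4*1) + (1 - 18) = 0*4 - 17 = 0 - 17 = -17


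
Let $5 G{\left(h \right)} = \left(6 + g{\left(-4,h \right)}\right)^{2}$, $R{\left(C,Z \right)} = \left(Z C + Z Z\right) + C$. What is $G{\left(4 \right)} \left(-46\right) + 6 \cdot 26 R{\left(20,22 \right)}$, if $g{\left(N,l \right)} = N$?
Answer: $\frac{736136}{5} \approx 1.4723 \cdot 10^{5}$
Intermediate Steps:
$R{\left(C,Z \right)} = C + Z^{2} + C Z$ ($R{\left(C,Z \right)} = \left(C Z + Z^{2}\right) + C = \left(Z^{2} + C Z\right) + C = C + Z^{2} + C Z$)
$G{\left(h \right)} = \frac{4}{5}$ ($G{\left(h \right)} = \frac{\left(6 - 4\right)^{2}}{5} = \frac{2^{2}}{5} = \frac{1}{5} \cdot 4 = \frac{4}{5}$)
$G{\left(4 \right)} \left(-46\right) + 6 \cdot 26 R{\left(20,22 \right)} = \frac{4}{5} \left(-46\right) + 6 \cdot 26 \left(20 + 22^{2} + 20 \cdot 22\right) = - \frac{184}{5} + 156 \left(20 + 484 + 440\right) = - \frac{184}{5} + 156 \cdot 944 = - \frac{184}{5} + 147264 = \frac{736136}{5}$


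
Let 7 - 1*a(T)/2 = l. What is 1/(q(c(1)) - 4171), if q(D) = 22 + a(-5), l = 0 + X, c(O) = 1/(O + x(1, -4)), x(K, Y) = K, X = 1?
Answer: -1/4137 ≈ -0.00024172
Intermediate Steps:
c(O) = 1/(1 + O) (c(O) = 1/(O + 1) = 1/(1 + O))
l = 1 (l = 0 + 1 = 1)
a(T) = 12 (a(T) = 14 - 2*1 = 14 - 2 = 12)
q(D) = 34 (q(D) = 22 + 12 = 34)
1/(q(c(1)) - 4171) = 1/(34 - 4171) = 1/(-4137) = -1/4137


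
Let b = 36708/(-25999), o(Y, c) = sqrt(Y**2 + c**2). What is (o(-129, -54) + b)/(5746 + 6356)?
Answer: -6118/52439983 + sqrt(2173)/4034 ≈ 0.011439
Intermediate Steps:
b = -36708/25999 (b = 36708*(-1/25999) = -36708/25999 ≈ -1.4119)
(o(-129, -54) + b)/(5746 + 6356) = (sqrt((-129)**2 + (-54)**2) - 36708/25999)/(5746 + 6356) = (sqrt(16641 + 2916) - 36708/25999)/12102 = (sqrt(19557) - 36708/25999)*(1/12102) = (3*sqrt(2173) - 36708/25999)*(1/12102) = (-36708/25999 + 3*sqrt(2173))*(1/12102) = -6118/52439983 + sqrt(2173)/4034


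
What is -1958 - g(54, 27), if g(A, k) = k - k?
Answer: -1958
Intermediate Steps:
g(A, k) = 0
-1958 - g(54, 27) = -1958 - 1*0 = -1958 + 0 = -1958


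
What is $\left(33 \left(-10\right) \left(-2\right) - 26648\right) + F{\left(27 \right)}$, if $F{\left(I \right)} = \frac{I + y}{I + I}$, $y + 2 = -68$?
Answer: $- \frac{1403395}{54} \approx -25989.0$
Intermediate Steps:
$y = -70$ ($y = -2 - 68 = -70$)
$F{\left(I \right)} = \frac{-70 + I}{2 I}$ ($F{\left(I \right)} = \frac{I - 70}{I + I} = \frac{-70 + I}{2 I}$)
$\left(33 \left(-10\right) \left(-2\right) - 26648\right) + F{\left(27 \right)} = \left(33 \left(-10\right) \left(-2\right) - 26648\right) + \frac{-70 + 27}{2 \cdot 27} = \left(\left(-330\right) \left(-2\right) - 26648\right) + \frac{1}{2} \cdot \frac{1}{27} \left(-43\right) = \left(660 - 26648\right) - \frac{43}{54} = -25988 - \frac{43}{54} = - \frac{1403395}{54}$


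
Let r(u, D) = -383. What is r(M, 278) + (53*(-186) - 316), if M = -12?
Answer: -10557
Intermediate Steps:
r(M, 278) + (53*(-186) - 316) = -383 + (53*(-186) - 316) = -383 + (-9858 - 316) = -383 - 10174 = -10557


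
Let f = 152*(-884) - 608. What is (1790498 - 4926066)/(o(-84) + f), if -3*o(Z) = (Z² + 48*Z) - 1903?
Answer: 9406704/406049 ≈ 23.166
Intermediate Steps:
f = -134976 (f = -134368 - 608 = -134976)
o(Z) = 1903/3 - 16*Z - Z²/3 (o(Z) = -((Z² + 48*Z) - 1903)/3 = -(-1903 + Z² + 48*Z)/3 = 1903/3 - 16*Z - Z²/3)
(1790498 - 4926066)/(o(-84) + f) = (1790498 - 4926066)/((1903/3 - 16*(-84) - ⅓*(-84)²) - 134976) = -3135568/((1903/3 + 1344 - ⅓*7056) - 134976) = -3135568/((1903/3 + 1344 - 2352) - 134976) = -3135568/(-1121/3 - 134976) = -3135568/(-406049/3) = -3135568*(-3/406049) = 9406704/406049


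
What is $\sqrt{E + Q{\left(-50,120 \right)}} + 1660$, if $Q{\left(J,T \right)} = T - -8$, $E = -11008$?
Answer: $1660 + 8 i \sqrt{170} \approx 1660.0 + 104.31 i$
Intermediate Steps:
$Q{\left(J,T \right)} = 8 + T$ ($Q{\left(J,T \right)} = T + 8 = 8 + T$)
$\sqrt{E + Q{\left(-50,120 \right)}} + 1660 = \sqrt{-11008 + \left(8 + 120\right)} + 1660 = \sqrt{-11008 + 128} + 1660 = \sqrt{-10880} + 1660 = 8 i \sqrt{170} + 1660 = 1660 + 8 i \sqrt{170}$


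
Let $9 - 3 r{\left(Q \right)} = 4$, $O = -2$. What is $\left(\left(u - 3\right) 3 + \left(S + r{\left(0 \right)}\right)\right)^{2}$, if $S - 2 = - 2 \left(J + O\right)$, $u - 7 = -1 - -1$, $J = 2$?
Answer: $\frac{2209}{9} \approx 245.44$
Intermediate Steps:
$r{\left(Q \right)} = \frac{5}{3}$ ($r{\left(Q \right)} = 3 - \frac{4}{3} = \frac{5}{3}$)
$u = 7$ ($u = 7 - 0 = 7 + \left(-1 + 1\right) = 7 + 0 = 7$)
$S = 2$ ($S = 2 - 2 \left(2 - 2\right) = 2 - 0 = 2 + 0 = 2$)
$\left(\left(u - 3\right) 3 + \left(S + r{\left(0 \right)}\right)\right)^{2} = \left(\left(7 - 3\right) 3 + \left(2 + \frac{5}{3}\right)\right)^{2} = \left(4 \cdot 3 + \frac{11}{3}\right)^{2} = \left(12 + \frac{11}{3}\right)^{2} = \left(\frac{47}{3}\right)^{2} = \frac{2209}{9}$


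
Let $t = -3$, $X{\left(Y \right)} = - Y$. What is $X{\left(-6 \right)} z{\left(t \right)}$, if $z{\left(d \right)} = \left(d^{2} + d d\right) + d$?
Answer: $90$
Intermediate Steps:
$z{\left(d \right)} = d + 2 d^{2}$ ($z{\left(d \right)} = \left(d^{2} + d^{2}\right) + d = 2 d^{2} + d = d + 2 d^{2}$)
$X{\left(-6 \right)} z{\left(t \right)} = \left(-1\right) \left(-6\right) \left(- 3 \left(1 + 2 \left(-3\right)\right)\right) = 6 \left(- 3 \left(1 - 6\right)\right) = 6 \left(\left(-3\right) \left(-5\right)\right) = 6 \cdot 15 = 90$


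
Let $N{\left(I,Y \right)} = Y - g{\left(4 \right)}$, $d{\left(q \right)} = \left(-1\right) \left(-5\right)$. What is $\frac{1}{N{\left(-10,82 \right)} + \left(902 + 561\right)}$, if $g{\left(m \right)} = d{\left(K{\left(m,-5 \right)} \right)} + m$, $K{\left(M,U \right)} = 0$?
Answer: $\frac{1}{1536} \approx 0.00065104$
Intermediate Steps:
$d{\left(q \right)} = 5$
$g{\left(m \right)} = 5 + m$
$N{\left(I,Y \right)} = -9 + Y$ ($N{\left(I,Y \right)} = Y - \left(5 + 4\right) = Y - 9 = -9 + Y$)
$\frac{1}{N{\left(-10,82 \right)} + \left(902 + 561\right)} = \frac{1}{\left(-9 + 82\right) + \left(902 + 561\right)} = \frac{1}{73 + 1463} = \frac{1}{1536}$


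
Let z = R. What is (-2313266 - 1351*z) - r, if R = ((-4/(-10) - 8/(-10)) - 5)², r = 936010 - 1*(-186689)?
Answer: -86386836/25 ≈ -3.4555e+6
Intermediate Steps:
r = 1122699 (r = 936010 + 186689 = 1122699)
R = 361/25 (R = ((-4*(-⅒) - 8*(-⅒)) - 5)² = ((⅖ + ⅘) - 5)² = (6/5 - 5)² = (-19/5)² = 361/25 ≈ 14.440)
z = 361/25 ≈ 14.440
(-2313266 - 1351*z) - r = (-2313266 - 1351*361/25) - 1*1122699 = (-2313266 - 487711/25) - 1122699 = -58319361/25 - 1122699 = -86386836/25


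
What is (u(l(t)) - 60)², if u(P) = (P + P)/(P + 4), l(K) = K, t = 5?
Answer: 280900/81 ≈ 3467.9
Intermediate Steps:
u(P) = 2*P/(4 + P) (u(P) = (2*P)/(4 + P) = 2*P/(4 + P))
(u(l(t)) - 60)² = (2*5/(4 + 5) - 60)² = (2*5/9 - 60)² = (2*5*(⅑) - 60)² = (10/9 - 60)² = (-530/9)² = 280900/81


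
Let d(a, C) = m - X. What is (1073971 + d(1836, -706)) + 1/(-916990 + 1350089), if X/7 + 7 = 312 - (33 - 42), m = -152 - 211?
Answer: 464026599591/433099 ≈ 1.0714e+6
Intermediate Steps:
m = -363
X = 2198 (X = -49 + 7*(312 - (33 - 42)) = -49 + 7*(312 - 1*(-9)) = -49 + 7*(312 + 9) = -49 + 7*321 = -49 + 2247 = 2198)
d(a, C) = -2561 (d(a, C) = -363 - 1*2198 = -363 - 2198 = -2561)
(1073971 + d(1836, -706)) + 1/(-916990 + 1350089) = (1073971 - 2561) + 1/(-916990 + 1350089) = 1071410 + 1/433099 = 464026599591/433099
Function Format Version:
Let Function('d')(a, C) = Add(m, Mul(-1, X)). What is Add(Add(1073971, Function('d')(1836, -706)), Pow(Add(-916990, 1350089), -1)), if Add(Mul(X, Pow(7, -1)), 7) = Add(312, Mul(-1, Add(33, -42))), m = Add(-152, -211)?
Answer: Rational(464026599591, 433099) ≈ 1.0714e+6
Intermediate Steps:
m = -363
X = 2198 (X = Add(-49, Mul(7, Add(312, Mul(-1, Add(33, -42))))) = Add(-49, Mul(7, Add(312, Mul(-1, -9)))) = Add(-49, Mul(7, Add(312, 9))) = Add(-49, Mul(7, 321)) = Add(-49, 2247) = 2198)
Function('d')(a, C) = -2561 (Function('d')(a, C) = Add(-363, Mul(-1, 2198)) = Add(-363, -2198) = -2561)
Add(Add(1073971, Function('d')(1836, -706)), Pow(Add(-916990, 1350089), -1)) = Add(Add(1073971, -2561), Pow(Add(-916990, 1350089), -1)) = Add(1071410, Pow(433099, -1)) = Add(1071410, Rational(1, 433099)) = Rational(464026599591, 433099)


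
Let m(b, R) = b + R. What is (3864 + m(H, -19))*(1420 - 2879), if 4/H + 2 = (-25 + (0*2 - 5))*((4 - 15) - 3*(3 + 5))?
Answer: -1469783469/262 ≈ -5.6099e+6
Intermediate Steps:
H = 1/262 (H = 4/(-2 + (-25 + (0*2 - 5))*((4 - 15) - 3*(3 + 5))) = 4/(-2 + (-25 + (0 - 5))*(-11 - 3*8)) = 4/(-2 + (-25 - 5)*(-11 - 24)) = 4/(-2 - 30*(-35)) = 4/(-2 + 1050) = 4/1048 = 4*(1/1048) = 1/262 ≈ 0.0038168)
m(b, R) = R + b
(3864 + m(H, -19))*(1420 - 2879) = (3864 + (-19 + 1/262))*(1420 - 2879) = (3864 - 4977/262)*(-1459) = (1007391/262)*(-1459) = -1469783469/262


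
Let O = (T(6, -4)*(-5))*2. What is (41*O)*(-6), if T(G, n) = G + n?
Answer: 4920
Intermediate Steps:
O = -20 (O = ((6 - 4)*(-5))*2 = (2*(-5))*2 = -10*2 = -20)
(41*O)*(-6) = (41*(-20))*(-6) = -820*(-6) = 4920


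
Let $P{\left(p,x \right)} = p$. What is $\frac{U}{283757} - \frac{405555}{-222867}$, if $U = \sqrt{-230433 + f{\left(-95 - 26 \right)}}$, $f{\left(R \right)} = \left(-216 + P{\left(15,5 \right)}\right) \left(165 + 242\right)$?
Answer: $\frac{135185}{74289} + \frac{4 i \sqrt{19515}}{283757} \approx 1.8197 + 0.0019692 i$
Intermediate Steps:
$f{\left(R \right)} = -81807$ ($f{\left(R \right)} = \left(-216 + 15\right) \left(165 + 242\right) = \left(-201\right) 407 = -81807$)
$U = 4 i \sqrt{19515}$ ($U = \sqrt{-230433 - 81807} = \sqrt{-312240} = 4 i \sqrt{19515} \approx 558.78 i$)
$\frac{U}{283757} - \frac{405555}{-222867} = \frac{4 i \sqrt{19515}}{283757} - \frac{405555}{-222867} = 4 i \sqrt{19515} \cdot \frac{1}{283757} - - \frac{135185}{74289} = \frac{4 i \sqrt{19515}}{283757} + \frac{135185}{74289} = \frac{135185}{74289} + \frac{4 i \sqrt{19515}}{283757}$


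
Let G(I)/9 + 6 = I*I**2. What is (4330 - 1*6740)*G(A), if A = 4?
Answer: -1258020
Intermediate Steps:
G(I) = -54 + 9*I**3 (G(I) = -54 + 9*(I*I**2) = -54 + 9*I**3)
(4330 - 1*6740)*G(A) = (4330 - 1*6740)*(-54 + 9*4**3) = (4330 - 6740)*(-54 + 9*64) = -2410*(-54 + 576) = -2410*522 = -1258020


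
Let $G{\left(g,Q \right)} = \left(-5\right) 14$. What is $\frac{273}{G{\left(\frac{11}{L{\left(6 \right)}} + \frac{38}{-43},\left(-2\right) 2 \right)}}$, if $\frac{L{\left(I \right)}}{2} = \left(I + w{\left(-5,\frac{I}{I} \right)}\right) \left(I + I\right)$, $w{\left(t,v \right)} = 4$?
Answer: $- \frac{39}{10} \approx -3.9$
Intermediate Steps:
$L{\left(I \right)} = 4 I \left(4 + I\right)$ ($L{\left(I \right)} = 2 \left(I + 4\right) \left(I + I\right) = 2 \left(4 + I\right) 2 I = 2 \cdot 2 I \left(4 + I\right) = 4 I \left(4 + I\right)$)
$G{\left(g,Q \right)} = -70$
$\frac{273}{G{\left(\frac{11}{L{\left(6 \right)}} + \frac{38}{-43},\left(-2\right) 2 \right)}} = \frac{273}{-70} = 273 \left(- \frac{1}{70}\right) = - \frac{39}{10}$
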